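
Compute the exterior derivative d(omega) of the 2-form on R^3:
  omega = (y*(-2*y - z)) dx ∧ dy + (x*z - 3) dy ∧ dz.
d(omega) = (-y + z) dx ∧ dy ∧ dz

For a 2-form omega = sum_{i<j} g_{ij} dx_i ∧ dx_j, the exterior derivative is
  d(omega) = sum_{i<j} d(g_{ij}) ∧ dx_i ∧ dx_j = sum_{i<j, k} (∂g_{ij}/∂x_k) dx_k ∧ dx_i ∧ dx_j.
Expand each term, using dx_k ∧ dx_i ∧ dx_j = sgn(permutation) dx_{(a)} ∧ dx_{(b)} ∧ dx_{(c)} with (a < b < c) sorted:
  d(y*(-2*y - z)) includes (∂/∂z)(y*(-2*y - z)) dz = (-y) dz, which multiplied by dx ∧ dy gives (-y) dx ∧ dy ∧ dz
  d(x*z - 3) includes (∂/∂x)(x*z - 3) dx = (z) dx, which multiplied by dy ∧ dz gives (z) dx ∧ dy ∧ dz
Collecting like 3-forms: d(omega) = (-y + z) dx ∧ dy ∧ dz.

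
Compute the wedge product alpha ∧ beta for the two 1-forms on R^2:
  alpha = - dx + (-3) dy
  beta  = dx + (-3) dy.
alpha ∧ beta = (6) dx ∧ dy

Distribute the wedge, using dx_i ∧ dx_j = -dx_j ∧ dx_i and dx_i ∧ dx_i = 0. For each pair (i, j) with i < j, the coefficient of dx_i ∧ dx_j in alpha ∧ beta is (alpha_i * beta_j - alpha_j * beta_i). Collecting: alpha ∧ beta = (6) dx ∧ dy.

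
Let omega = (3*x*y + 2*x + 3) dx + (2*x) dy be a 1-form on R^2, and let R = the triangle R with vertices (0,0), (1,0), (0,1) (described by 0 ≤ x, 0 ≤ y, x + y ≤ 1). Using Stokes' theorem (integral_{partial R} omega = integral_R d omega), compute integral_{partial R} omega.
integral_(partial R) omega = 1/2

Stokes: integral_partial_R omega = integral_R d omega with d omega = (∂Q/∂x - ∂P/∂y) dx ∧ dy.
  ∂Q/∂x = 2
  ∂P/∂y = 3*x
  integrand = ∂Q/∂x - ∂P/∂y = 2 - 3*x.
Integrating over R: integral_0^1 integral_0^{1-x} (2 - 3*x) dy dx = 1/2.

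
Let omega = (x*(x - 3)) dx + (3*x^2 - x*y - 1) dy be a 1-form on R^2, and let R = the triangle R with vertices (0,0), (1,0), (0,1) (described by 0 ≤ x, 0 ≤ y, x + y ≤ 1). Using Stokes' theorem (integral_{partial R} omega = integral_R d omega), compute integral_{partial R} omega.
integral_(partial R) omega = 5/6

Stokes: integral_partial_R omega = integral_R d omega with d omega = (∂Q/∂x - ∂P/∂y) dx ∧ dy.
  ∂Q/∂x = 6*x - y
  ∂P/∂y = 0
  integrand = ∂Q/∂x - ∂P/∂y = 6*x - y.
Integrating over R: integral_0^1 integral_0^{1-x} (6*x - y) dy dx = 5/6.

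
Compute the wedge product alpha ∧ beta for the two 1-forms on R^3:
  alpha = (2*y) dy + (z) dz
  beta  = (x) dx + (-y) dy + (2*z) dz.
alpha ∧ beta = (-2*x*y) dx ∧ dy + (5*y*z) dy ∧ dz + (-x*z) dx ∧ dz

Distribute the wedge, using dx_i ∧ dx_j = -dx_j ∧ dx_i and dx_i ∧ dx_i = 0. For each pair (i, j) with i < j, the coefficient of dx_i ∧ dx_j in alpha ∧ beta is (alpha_i * beta_j - alpha_j * beta_i). Collecting: alpha ∧ beta = (-2*x*y) dx ∧ dy + (5*y*z) dy ∧ dz + (-x*z) dx ∧ dz.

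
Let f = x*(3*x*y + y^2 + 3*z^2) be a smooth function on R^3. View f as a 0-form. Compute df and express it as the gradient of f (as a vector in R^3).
df = (6*x*y + y^2 + 3*z^2) dx + (x*(3*x + 2*y)) dy + (6*x*z) dz; grad f = (6*x*y + y^2 + 3*z^2, x*(3*x + 2*y), 6*x*z)

For a 0-form f, d f = (∂f/∂x) dx + (∂f/∂y) dy + (∂f/∂z) dz. The components of the vector representation are exactly the entries of grad f in Cartesian coordinates:
  ∂f/∂x = 6*x*y + y^2 + 3*z^2
  ∂f/∂y = x*(3*x + 2*y)
  ∂f/∂z = 6*x*z.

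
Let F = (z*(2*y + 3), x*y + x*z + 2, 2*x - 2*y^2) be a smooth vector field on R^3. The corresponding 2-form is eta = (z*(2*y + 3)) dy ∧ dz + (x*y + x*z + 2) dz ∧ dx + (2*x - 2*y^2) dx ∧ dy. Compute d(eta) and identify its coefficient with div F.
d(eta) = (x) dx ∧ dy ∧ dz; div F = x

For a 2-form in R^3 of the form above, applying d gives a 3-form with coefficient ∂P/∂x + ∂Q/∂y + ∂R/∂z:
  ∂P/∂x = 0
  ∂Q/∂y = x
  ∂R/∂z = 0
Sum = x, which is exactly div F.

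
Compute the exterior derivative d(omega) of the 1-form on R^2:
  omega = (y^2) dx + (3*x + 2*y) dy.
d(omega) = (3 - 2*y) dx ∧ dy

For a 1-form omega = sum_i f_i dx_i, the exterior derivative is
  d(omega) = sum_{i < j} (∂f_j/∂x_i - ∂f_i/∂x_j) dx_i ∧ dx_j.
  coefficient of dx ∧ dy: ∂f_2/∂x - ∂f_1/∂y = ∂(3*x + 2*y)/∂x - ∂(y^2)/∂y = 3 - 2*y
Assembling: d(omega) = (3 - 2*y) dx ∧ dy.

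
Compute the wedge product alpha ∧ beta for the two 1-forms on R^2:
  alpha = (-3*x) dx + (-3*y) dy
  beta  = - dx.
alpha ∧ beta = (-3*y) dx ∧ dy

Distribute the wedge, using dx_i ∧ dx_j = -dx_j ∧ dx_i and dx_i ∧ dx_i = 0. For each pair (i, j) with i < j, the coefficient of dx_i ∧ dx_j in alpha ∧ beta is (alpha_i * beta_j - alpha_j * beta_i). Collecting: alpha ∧ beta = (-3*y) dx ∧ dy.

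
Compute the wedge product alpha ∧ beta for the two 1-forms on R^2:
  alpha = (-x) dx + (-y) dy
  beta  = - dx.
alpha ∧ beta = (-y) dx ∧ dy

Distribute the wedge, using dx_i ∧ dx_j = -dx_j ∧ dx_i and dx_i ∧ dx_i = 0. For each pair (i, j) with i < j, the coefficient of dx_i ∧ dx_j in alpha ∧ beta is (alpha_i * beta_j - alpha_j * beta_i). Collecting: alpha ∧ beta = (-y) dx ∧ dy.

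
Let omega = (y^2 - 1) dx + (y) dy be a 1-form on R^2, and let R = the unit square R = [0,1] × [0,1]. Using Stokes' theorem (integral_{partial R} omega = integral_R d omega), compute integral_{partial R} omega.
integral_(partial R) omega = -1

Stokes: integral_partial_R omega = integral_R d omega with d omega = (∂Q/∂x - ∂P/∂y) dx ∧ dy.
  ∂Q/∂x = 0
  ∂P/∂y = 2*y
  integrand = ∂Q/∂x - ∂P/∂y = -2*y.
Integrating over R: integral_0^1 integral_0^1 (-2*y) dx dy = -1.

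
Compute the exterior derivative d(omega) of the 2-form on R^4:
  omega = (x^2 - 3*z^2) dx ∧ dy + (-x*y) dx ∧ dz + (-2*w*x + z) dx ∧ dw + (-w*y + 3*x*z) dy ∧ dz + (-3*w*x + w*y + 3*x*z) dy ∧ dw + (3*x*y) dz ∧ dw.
d(omega) = (x - 3*z) dx ∧ dy ∧ dz + (3*y - 1) dx ∧ dz ∧ dw + (-y) dy ∧ dz ∧ dw + (-3*w + 3*z) dx ∧ dy ∧ dw

For a 2-form omega = sum_{i<j} g_{ij} dx_i ∧ dx_j, the exterior derivative is
  d(omega) = sum_{i<j} d(g_{ij}) ∧ dx_i ∧ dx_j = sum_{i<j, k} (∂g_{ij}/∂x_k) dx_k ∧ dx_i ∧ dx_j.
Expand each term, using dx_k ∧ dx_i ∧ dx_j = sgn(permutation) dx_{(a)} ∧ dx_{(b)} ∧ dx_{(c)} with (a < b < c) sorted:
  d(x^2 - 3*z^2) includes (∂/∂z)(x^2 - 3*z^2) dz = (-6*z) dz, which multiplied by dx ∧ dy gives (-6*z) dx ∧ dy ∧ dz
  d(-x*y) includes (∂/∂y)(-x*y) dy = (-x) dy, which multiplied by dx ∧ dz gives (x) dx ∧ dy ∧ dz
  d(-2*w*x + z) includes (∂/∂z)(-2*w*x + z) dz = (1) dz, which multiplied by dx ∧ dw gives (-1) dx ∧ dz ∧ dw
  d(-w*y + 3*x*z) includes (∂/∂x)(-w*y + 3*x*z) dx = (3*z) dx, which multiplied by dy ∧ dz gives (3*z) dx ∧ dy ∧ dz
  d(-w*y + 3*x*z) includes (∂/∂w)(-w*y + 3*x*z) dw = (-y) dw, which multiplied by dy ∧ dz gives (-y) dy ∧ dz ∧ dw
  d(-3*w*x + w*y + 3*x*z) includes (∂/∂x)(-3*w*x + w*y + 3*x*z) dx = (-3*w + 3*z) dx, which multiplied by dy ∧ dw gives (-3*w + 3*z) dx ∧ dy ∧ dw
  d(-3*w*x + w*y + 3*x*z) includes (∂/∂z)(-3*w*x + w*y + 3*x*z) dz = (3*x) dz, which multiplied by dy ∧ dw gives (-3*x) dy ∧ dz ∧ dw
  d(3*x*y) includes (∂/∂x)(3*x*y) dx = (3*y) dx, which multiplied by dz ∧ dw gives (3*y) dx ∧ dz ∧ dw
  d(3*x*y) includes (∂/∂y)(3*x*y) dy = (3*x) dy, which multiplied by dz ∧ dw gives (3*x) dy ∧ dz ∧ dw
Collecting like 3-forms: d(omega) = (x - 3*z) dx ∧ dy ∧ dz + (3*y - 1) dx ∧ dz ∧ dw + (-y) dy ∧ dz ∧ dw + (-3*w + 3*z) dx ∧ dy ∧ dw.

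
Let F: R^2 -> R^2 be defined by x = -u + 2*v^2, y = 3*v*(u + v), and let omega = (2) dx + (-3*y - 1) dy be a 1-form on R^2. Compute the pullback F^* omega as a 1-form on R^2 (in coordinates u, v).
F^* omega = (-27*u*v^2 - 27*v^3 - 3*v - 2) du + (-27*u^2*v - 81*u*v^2 - 3*u - 54*v^3 + 2*v) dv

Using F^*(f dg) = (f ∘ F) d(g ∘ F), substitute each coordinate x_i by F_i(u, v) in f_i, and replace dx_i by d F_i = (∂F_i/∂u) du + (∂F_i/∂v) dv.
  For the x component: f_1(F) = 2; d F_1 = (-1) du + (4*v) dv
  For the y component: f_2(F) = -9*u*v - 9*v^2 - 1; d F_2 = (3*v) du + (3*u + 6*v) dv
Combining and collecting du, dv coefficients:
  coeff of du: -27*u*v^2 - 27*v^3 - 3*v - 2
  coeff of dv: -27*u^2*v - 81*u*v^2 - 3*u - 54*v^3 + 2*v
F^* omega = (-27*u*v^2 - 27*v^3 - 3*v - 2) du + (-27*u^2*v - 81*u*v^2 - 3*u - 54*v^3 + 2*v) dv.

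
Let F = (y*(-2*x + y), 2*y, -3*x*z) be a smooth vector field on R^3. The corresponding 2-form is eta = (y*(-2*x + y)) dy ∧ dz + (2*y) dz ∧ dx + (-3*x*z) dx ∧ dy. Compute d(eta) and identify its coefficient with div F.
d(eta) = (-3*x - 2*y + 2) dx ∧ dy ∧ dz; div F = -3*x - 2*y + 2

For a 2-form in R^3 of the form above, applying d gives a 3-form with coefficient ∂P/∂x + ∂Q/∂y + ∂R/∂z:
  ∂P/∂x = -2*y
  ∂Q/∂y = 2
  ∂R/∂z = -3*x
Sum = -3*x - 2*y + 2, which is exactly div F.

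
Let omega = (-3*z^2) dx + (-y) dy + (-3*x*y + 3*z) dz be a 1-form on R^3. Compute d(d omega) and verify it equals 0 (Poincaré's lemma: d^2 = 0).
d(d omega) = 0

Step 1: d omega = sum_{i<j} (∂f_j/∂x_i - ∂f_i/∂x_j) dx_i ∧ dx_j:
  coeff of dx ∧ dy: 0
  coeff of dx ∧ dz: -3*y + 6*z
  coeff of dy ∧ dz: -3*x
Step 2: Apply d again to each 2-form coefficient. The only possible 3-form in R^3 is dx ∧ dy ∧ dz, with coefficient
  ∂(coeff of dy∧dz)/∂x - ∂(coeff of dx∧dz)/∂y + ∂(coeff of dx∧dy)/∂z
  = ∂/∂x (-3*x) - ∂/∂y (-3*y + 6*z) + ∂/∂z (0).
Each of these terms simplifies to sums of mixed partials that cancel in pairs. The result is 0 (by equality of mixed partials for smooth functions — Schwarz / Clairaut).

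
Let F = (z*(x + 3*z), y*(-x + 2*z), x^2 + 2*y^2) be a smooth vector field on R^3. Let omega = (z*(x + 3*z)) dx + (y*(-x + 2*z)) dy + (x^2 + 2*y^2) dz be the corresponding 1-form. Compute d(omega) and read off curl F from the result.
d(omega) = (2*y) dy ∧ dz + (-x + 6*z) dz ∧ dx + (-y) dx ∧ dy; curl F = (2*y, -x + 6*z, -y)

d omega = sum_{i<j} (∂f_j/∂x_i - ∂f_i/∂x_j) dx_i ∧ dx_j. Under the identification (dy ∧ dz, dz ∧ dx, dx ∧ dy) ↔ (e_x, e_y, e_z), the coefficients are exactly the components of curl F. Compute:
  ∂R/∂y - ∂Q/∂z = (4*y) - (2*y) = 2*y
  ∂P/∂z - ∂R/∂x = (x + 6*z) - (2*x) = -x + 6*z
  ∂Q/∂x - ∂P/∂y = (-y) - (0) = -y.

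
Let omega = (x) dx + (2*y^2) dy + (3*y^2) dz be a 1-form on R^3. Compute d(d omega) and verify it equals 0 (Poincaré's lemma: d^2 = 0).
d(d omega) = 0

Step 1: d omega = sum_{i<j} (∂f_j/∂x_i - ∂f_i/∂x_j) dx_i ∧ dx_j:
  coeff of dx ∧ dy: 0
  coeff of dx ∧ dz: 0
  coeff of dy ∧ dz: 6*y
Step 2: Apply d again to each 2-form coefficient. The only possible 3-form in R^3 is dx ∧ dy ∧ dz, with coefficient
  ∂(coeff of dy∧dz)/∂x - ∂(coeff of dx∧dz)/∂y + ∂(coeff of dx∧dy)/∂z
  = ∂/∂x (6*y) - ∂/∂y (0) + ∂/∂z (0).
Each of these terms simplifies to sums of mixed partials that cancel in pairs. The result is 0 (by equality of mixed partials for smooth functions — Schwarz / Clairaut).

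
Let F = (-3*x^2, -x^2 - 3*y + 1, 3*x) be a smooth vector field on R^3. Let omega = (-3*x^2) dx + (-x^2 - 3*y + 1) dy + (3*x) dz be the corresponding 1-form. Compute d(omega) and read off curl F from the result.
d(omega) = (0) dy ∧ dz + (-3) dz ∧ dx + (-2*x) dx ∧ dy; curl F = (0, -3, -2*x)

d omega = sum_{i<j} (∂f_j/∂x_i - ∂f_i/∂x_j) dx_i ∧ dx_j. Under the identification (dy ∧ dz, dz ∧ dx, dx ∧ dy) ↔ (e_x, e_y, e_z), the coefficients are exactly the components of curl F. Compute:
  ∂R/∂y - ∂Q/∂z = (0) - (0) = 0
  ∂P/∂z - ∂R/∂x = (0) - (3) = -3
  ∂Q/∂x - ∂P/∂y = (-2*x) - (0) = -2*x.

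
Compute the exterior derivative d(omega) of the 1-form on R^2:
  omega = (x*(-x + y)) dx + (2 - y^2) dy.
d(omega) = (-x) dx ∧ dy

For a 1-form omega = sum_i f_i dx_i, the exterior derivative is
  d(omega) = sum_{i < j} (∂f_j/∂x_i - ∂f_i/∂x_j) dx_i ∧ dx_j.
  coefficient of dx ∧ dy: ∂f_2/∂x - ∂f_1/∂y = ∂(2 - y^2)/∂x - ∂(x*(-x + y))/∂y = -x
Assembling: d(omega) = (-x) dx ∧ dy.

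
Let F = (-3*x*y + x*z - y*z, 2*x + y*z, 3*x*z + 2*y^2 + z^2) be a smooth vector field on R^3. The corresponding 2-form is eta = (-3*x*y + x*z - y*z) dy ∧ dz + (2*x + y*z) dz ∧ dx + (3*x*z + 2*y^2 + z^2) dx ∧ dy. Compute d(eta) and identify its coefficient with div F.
d(eta) = (3*x - 3*y + 4*z) dx ∧ dy ∧ dz; div F = 3*x - 3*y + 4*z

For a 2-form in R^3 of the form above, applying d gives a 3-form with coefficient ∂P/∂x + ∂Q/∂y + ∂R/∂z:
  ∂P/∂x = -3*y + z
  ∂Q/∂y = z
  ∂R/∂z = 3*x + 2*z
Sum = 3*x - 3*y + 4*z, which is exactly div F.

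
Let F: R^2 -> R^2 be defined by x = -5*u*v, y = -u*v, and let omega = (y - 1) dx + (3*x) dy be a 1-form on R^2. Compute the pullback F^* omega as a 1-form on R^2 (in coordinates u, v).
F^* omega = (5*v*(4*u*v + 1)) du + (5*u*(4*u*v + 1)) dv

Using F^*(f dg) = (f ∘ F) d(g ∘ F), substitute each coordinate x_i by F_i(u, v) in f_i, and replace dx_i by d F_i = (∂F_i/∂u) du + (∂F_i/∂v) dv.
  For the x component: f_1(F) = -u*v - 1; d F_1 = (-5*v) du + (-5*u) dv
  For the y component: f_2(F) = -15*u*v; d F_2 = (-v) du + (-u) dv
Combining and collecting du, dv coefficients:
  coeff of du: 5*v*(4*u*v + 1)
  coeff of dv: 5*u*(4*u*v + 1)
F^* omega = (5*v*(4*u*v + 1)) du + (5*u*(4*u*v + 1)) dv.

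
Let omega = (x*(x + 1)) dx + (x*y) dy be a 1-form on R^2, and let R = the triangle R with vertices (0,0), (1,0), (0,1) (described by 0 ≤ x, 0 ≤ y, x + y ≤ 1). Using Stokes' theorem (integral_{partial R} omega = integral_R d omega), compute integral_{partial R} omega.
integral_(partial R) omega = 1/6

Stokes: integral_partial_R omega = integral_R d omega with d omega = (∂Q/∂x - ∂P/∂y) dx ∧ dy.
  ∂Q/∂x = y
  ∂P/∂y = 0
  integrand = ∂Q/∂x - ∂P/∂y = y.
Integrating over R: integral_0^1 integral_0^{1-x} (y) dy dx = 1/6.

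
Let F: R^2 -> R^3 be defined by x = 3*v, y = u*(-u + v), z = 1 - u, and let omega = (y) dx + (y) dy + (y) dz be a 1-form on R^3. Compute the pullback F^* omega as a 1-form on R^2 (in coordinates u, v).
F^* omega = (u*(2*u^2 - 3*u*v + u + v^2 - v)) du + (u*(-u^2 + u*v - 3*u + 3*v)) dv

Using F^*(f dg) = (f ∘ F) d(g ∘ F), substitute each coordinate x_i by F_i(u, v) in f_i, and replace dx_i by d F_i = (∂F_i/∂u) du + (∂F_i/∂v) dv.
  For the x component: f_1(F) = u*(-u + v); d F_1 = (0) du + (3) dv
  For the y component: f_2(F) = u*(-u + v); d F_2 = (-2*u + v) du + (u) dv
  For the z component: f_3(F) = u*(-u + v); d F_3 = (-1) du + (0) dv
Combining and collecting du, dv coefficients:
  coeff of du: u*(2*u^2 - 3*u*v + u + v^2 - v)
  coeff of dv: u*(-u^2 + u*v - 3*u + 3*v)
F^* omega = (u*(2*u^2 - 3*u*v + u + v^2 - v)) du + (u*(-u^2 + u*v - 3*u + 3*v)) dv.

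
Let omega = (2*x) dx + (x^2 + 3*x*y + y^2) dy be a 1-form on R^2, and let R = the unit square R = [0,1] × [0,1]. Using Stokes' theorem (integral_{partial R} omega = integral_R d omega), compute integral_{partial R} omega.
integral_(partial R) omega = 5/2

Stokes: integral_partial_R omega = integral_R d omega with d omega = (∂Q/∂x - ∂P/∂y) dx ∧ dy.
  ∂Q/∂x = 2*x + 3*y
  ∂P/∂y = 0
  integrand = ∂Q/∂x - ∂P/∂y = 2*x + 3*y.
Integrating over R: integral_0^1 integral_0^1 (2*x + 3*y) dx dy = 5/2.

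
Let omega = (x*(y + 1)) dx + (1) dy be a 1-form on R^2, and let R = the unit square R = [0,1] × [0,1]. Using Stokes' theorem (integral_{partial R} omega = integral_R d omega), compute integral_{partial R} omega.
integral_(partial R) omega = -1/2

Stokes: integral_partial_R omega = integral_R d omega with d omega = (∂Q/∂x - ∂P/∂y) dx ∧ dy.
  ∂Q/∂x = 0
  ∂P/∂y = x
  integrand = ∂Q/∂x - ∂P/∂y = -x.
Integrating over R: integral_0^1 integral_0^1 (-x) dx dy = -1/2.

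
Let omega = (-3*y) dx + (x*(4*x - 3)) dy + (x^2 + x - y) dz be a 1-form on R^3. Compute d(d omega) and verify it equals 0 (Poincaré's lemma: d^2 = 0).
d(d omega) = 0

Step 1: d omega = sum_{i<j} (∂f_j/∂x_i - ∂f_i/∂x_j) dx_i ∧ dx_j:
  coeff of dx ∧ dy: 8*x
  coeff of dx ∧ dz: 2*x + 1
  coeff of dy ∧ dz: -1
Step 2: Apply d again to each 2-form coefficient. The only possible 3-form in R^3 is dx ∧ dy ∧ dz, with coefficient
  ∂(coeff of dy∧dz)/∂x - ∂(coeff of dx∧dz)/∂y + ∂(coeff of dx∧dy)/∂z
  = ∂/∂x (-1) - ∂/∂y (2*x + 1) + ∂/∂z (8*x).
Each of these terms simplifies to sums of mixed partials that cancel in pairs. The result is 0 (by equality of mixed partials for smooth functions — Schwarz / Clairaut).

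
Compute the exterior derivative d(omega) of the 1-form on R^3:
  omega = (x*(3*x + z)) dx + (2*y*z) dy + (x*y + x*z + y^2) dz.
d(omega) = (-x + y + z) dx ∧ dz + (x) dy ∧ dz

For a 1-form omega = sum_i f_i dx_i, the exterior derivative is
  d(omega) = sum_{i < j} (∂f_j/∂x_i - ∂f_i/∂x_j) dx_i ∧ dx_j.
  coefficient of dx ∧ dz: ∂f_3/∂x - ∂f_1/∂z = ∂(x*y + x*z + y^2)/∂x - ∂(x*(3*x + z))/∂z = -x + y + z
  coefficient of dy ∧ dz: ∂f_3/∂y - ∂f_2/∂z = ∂(x*y + x*z + y^2)/∂y - ∂(2*y*z)/∂z = x
Assembling: d(omega) = (-x + y + z) dx ∧ dz + (x) dy ∧ dz.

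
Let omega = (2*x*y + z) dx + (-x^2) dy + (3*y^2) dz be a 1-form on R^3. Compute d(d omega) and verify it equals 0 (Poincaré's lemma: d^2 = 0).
d(d omega) = 0

Step 1: d omega = sum_{i<j} (∂f_j/∂x_i - ∂f_i/∂x_j) dx_i ∧ dx_j:
  coeff of dx ∧ dy: -4*x
  coeff of dx ∧ dz: -1
  coeff of dy ∧ dz: 6*y
Step 2: Apply d again to each 2-form coefficient. The only possible 3-form in R^3 is dx ∧ dy ∧ dz, with coefficient
  ∂(coeff of dy∧dz)/∂x - ∂(coeff of dx∧dz)/∂y + ∂(coeff of dx∧dy)/∂z
  = ∂/∂x (6*y) - ∂/∂y (-1) + ∂/∂z (-4*x).
Each of these terms simplifies to sums of mixed partials that cancel in pairs. The result is 0 (by equality of mixed partials for smooth functions — Schwarz / Clairaut).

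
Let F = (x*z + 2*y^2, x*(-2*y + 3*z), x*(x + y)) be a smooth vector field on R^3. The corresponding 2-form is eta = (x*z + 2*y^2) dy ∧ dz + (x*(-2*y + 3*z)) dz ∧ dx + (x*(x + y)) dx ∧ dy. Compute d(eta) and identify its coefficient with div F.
d(eta) = (-2*x + z) dx ∧ dy ∧ dz; div F = -2*x + z

For a 2-form in R^3 of the form above, applying d gives a 3-form with coefficient ∂P/∂x + ∂Q/∂y + ∂R/∂z:
  ∂P/∂x = z
  ∂Q/∂y = -2*x
  ∂R/∂z = 0
Sum = -2*x + z, which is exactly div F.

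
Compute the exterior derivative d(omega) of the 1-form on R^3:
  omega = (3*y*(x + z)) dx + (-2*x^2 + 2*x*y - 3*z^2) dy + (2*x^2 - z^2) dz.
d(omega) = (-7*x + 2*y - 3*z) dx ∧ dy + (4*x - 3*y) dx ∧ dz + (6*z) dy ∧ dz

For a 1-form omega = sum_i f_i dx_i, the exterior derivative is
  d(omega) = sum_{i < j} (∂f_j/∂x_i - ∂f_i/∂x_j) dx_i ∧ dx_j.
  coefficient of dx ∧ dy: ∂f_2/∂x - ∂f_1/∂y = ∂(-2*x^2 + 2*x*y - 3*z^2)/∂x - ∂(3*y*(x + z))/∂y = -7*x + 2*y - 3*z
  coefficient of dx ∧ dz: ∂f_3/∂x - ∂f_1/∂z = ∂(2*x^2 - z^2)/∂x - ∂(3*y*(x + z))/∂z = 4*x - 3*y
  coefficient of dy ∧ dz: ∂f_3/∂y - ∂f_2/∂z = ∂(2*x^2 - z^2)/∂y - ∂(-2*x^2 + 2*x*y - 3*z^2)/∂z = 6*z
Assembling: d(omega) = (-7*x + 2*y - 3*z) dx ∧ dy + (4*x - 3*y) dx ∧ dz + (6*z) dy ∧ dz.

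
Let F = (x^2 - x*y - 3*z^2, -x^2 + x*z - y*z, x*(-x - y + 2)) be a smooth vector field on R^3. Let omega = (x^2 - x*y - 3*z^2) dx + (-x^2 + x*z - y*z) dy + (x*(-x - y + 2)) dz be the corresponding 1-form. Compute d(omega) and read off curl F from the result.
d(omega) = (-2*x + y) dy ∧ dz + (2*x + y - 6*z - 2) dz ∧ dx + (-x + z) dx ∧ dy; curl F = (-2*x + y, 2*x + y - 6*z - 2, -x + z)

d omega = sum_{i<j} (∂f_j/∂x_i - ∂f_i/∂x_j) dx_i ∧ dx_j. Under the identification (dy ∧ dz, dz ∧ dx, dx ∧ dy) ↔ (e_x, e_y, e_z), the coefficients are exactly the components of curl F. Compute:
  ∂R/∂y - ∂Q/∂z = (-x) - (x - y) = -2*x + y
  ∂P/∂z - ∂R/∂x = (-6*z) - (-2*x - y + 2) = 2*x + y - 6*z - 2
  ∂Q/∂x - ∂P/∂y = (-2*x + z) - (-x) = -x + z.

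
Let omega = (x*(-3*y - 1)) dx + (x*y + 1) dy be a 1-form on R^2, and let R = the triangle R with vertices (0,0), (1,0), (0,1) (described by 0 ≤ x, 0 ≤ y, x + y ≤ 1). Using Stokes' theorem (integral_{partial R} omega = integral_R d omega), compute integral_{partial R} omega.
integral_(partial R) omega = 2/3

Stokes: integral_partial_R omega = integral_R d omega with d omega = (∂Q/∂x - ∂P/∂y) dx ∧ dy.
  ∂Q/∂x = y
  ∂P/∂y = -3*x
  integrand = ∂Q/∂x - ∂P/∂y = 3*x + y.
Integrating over R: integral_0^1 integral_0^{1-x} (3*x + y) dy dx = 2/3.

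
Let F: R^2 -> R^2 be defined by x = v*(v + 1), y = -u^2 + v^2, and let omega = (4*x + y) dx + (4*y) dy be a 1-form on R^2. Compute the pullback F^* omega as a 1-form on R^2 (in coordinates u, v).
F^* omega = (8*u*(u^2 - v^2)) du + (-10*u^2*v - u^2 + 18*v^3 + 13*v^2 + 4*v) dv

Using F^*(f dg) = (f ∘ F) d(g ∘ F), substitute each coordinate x_i by F_i(u, v) in f_i, and replace dx_i by d F_i = (∂F_i/∂u) du + (∂F_i/∂v) dv.
  For the x component: f_1(F) = -u^2 + 5*v^2 + 4*v; d F_1 = (0) du + (2*v + 1) dv
  For the y component: f_2(F) = -4*u^2 + 4*v^2; d F_2 = (-2*u) du + (2*v) dv
Combining and collecting du, dv coefficients:
  coeff of du: 8*u*(u^2 - v^2)
  coeff of dv: -10*u^2*v - u^2 + 18*v^3 + 13*v^2 + 4*v
F^* omega = (8*u*(u^2 - v^2)) du + (-10*u^2*v - u^2 + 18*v^3 + 13*v^2 + 4*v) dv.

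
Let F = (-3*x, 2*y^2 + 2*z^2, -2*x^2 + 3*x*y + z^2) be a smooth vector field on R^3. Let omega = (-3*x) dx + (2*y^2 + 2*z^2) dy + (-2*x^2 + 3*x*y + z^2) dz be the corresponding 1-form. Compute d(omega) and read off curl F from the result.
d(omega) = (3*x - 4*z) dy ∧ dz + (4*x - 3*y) dz ∧ dx + (0) dx ∧ dy; curl F = (3*x - 4*z, 4*x - 3*y, 0)

d omega = sum_{i<j} (∂f_j/∂x_i - ∂f_i/∂x_j) dx_i ∧ dx_j. Under the identification (dy ∧ dz, dz ∧ dx, dx ∧ dy) ↔ (e_x, e_y, e_z), the coefficients are exactly the components of curl F. Compute:
  ∂R/∂y - ∂Q/∂z = (3*x) - (4*z) = 3*x - 4*z
  ∂P/∂z - ∂R/∂x = (0) - (-4*x + 3*y) = 4*x - 3*y
  ∂Q/∂x - ∂P/∂y = (0) - (0) = 0.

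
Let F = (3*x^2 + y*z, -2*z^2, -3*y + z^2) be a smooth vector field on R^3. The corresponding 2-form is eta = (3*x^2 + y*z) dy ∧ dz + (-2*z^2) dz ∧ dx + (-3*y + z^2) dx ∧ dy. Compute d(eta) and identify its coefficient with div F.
d(eta) = (6*x + 2*z) dx ∧ dy ∧ dz; div F = 6*x + 2*z

For a 2-form in R^3 of the form above, applying d gives a 3-form with coefficient ∂P/∂x + ∂Q/∂y + ∂R/∂z:
  ∂P/∂x = 6*x
  ∂Q/∂y = 0
  ∂R/∂z = 2*z
Sum = 6*x + 2*z, which is exactly div F.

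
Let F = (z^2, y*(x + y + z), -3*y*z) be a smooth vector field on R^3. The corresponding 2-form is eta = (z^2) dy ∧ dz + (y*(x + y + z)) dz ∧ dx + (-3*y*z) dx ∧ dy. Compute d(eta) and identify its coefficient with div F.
d(eta) = (x - y + z) dx ∧ dy ∧ dz; div F = x - y + z

For a 2-form in R^3 of the form above, applying d gives a 3-form with coefficient ∂P/∂x + ∂Q/∂y + ∂R/∂z:
  ∂P/∂x = 0
  ∂Q/∂y = x + 2*y + z
  ∂R/∂z = -3*y
Sum = x - y + z, which is exactly div F.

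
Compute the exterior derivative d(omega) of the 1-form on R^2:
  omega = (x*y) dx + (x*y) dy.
d(omega) = (-x + y) dx ∧ dy

For a 1-form omega = sum_i f_i dx_i, the exterior derivative is
  d(omega) = sum_{i < j} (∂f_j/∂x_i - ∂f_i/∂x_j) dx_i ∧ dx_j.
  coefficient of dx ∧ dy: ∂f_2/∂x - ∂f_1/∂y = ∂(x*y)/∂x - ∂(x*y)/∂y = -x + y
Assembling: d(omega) = (-x + y) dx ∧ dy.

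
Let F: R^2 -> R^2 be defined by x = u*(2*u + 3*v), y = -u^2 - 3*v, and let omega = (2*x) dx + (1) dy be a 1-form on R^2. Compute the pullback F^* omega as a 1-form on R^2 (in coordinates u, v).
F^* omega = (2*u*(8*u^2 + 18*u*v + 9*v^2 - 1)) du + (12*u^3 + 18*u^2*v - 3) dv

Using F^*(f dg) = (f ∘ F) d(g ∘ F), substitute each coordinate x_i by F_i(u, v) in f_i, and replace dx_i by d F_i = (∂F_i/∂u) du + (∂F_i/∂v) dv.
  For the x component: f_1(F) = 2*u*(2*u + 3*v); d F_1 = (4*u + 3*v) du + (3*u) dv
  For the y component: f_2(F) = 1; d F_2 = (-2*u) du + (-3) dv
Combining and collecting du, dv coefficients:
  coeff of du: 2*u*(8*u^2 + 18*u*v + 9*v^2 - 1)
  coeff of dv: 12*u^3 + 18*u^2*v - 3
F^* omega = (2*u*(8*u^2 + 18*u*v + 9*v^2 - 1)) du + (12*u^3 + 18*u^2*v - 3) dv.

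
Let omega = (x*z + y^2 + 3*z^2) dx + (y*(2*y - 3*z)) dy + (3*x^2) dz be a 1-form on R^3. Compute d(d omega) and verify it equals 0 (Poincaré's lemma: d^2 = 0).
d(d omega) = 0

Step 1: d omega = sum_{i<j} (∂f_j/∂x_i - ∂f_i/∂x_j) dx_i ∧ dx_j:
  coeff of dx ∧ dy: -2*y
  coeff of dx ∧ dz: 5*x - 6*z
  coeff of dy ∧ dz: 3*y
Step 2: Apply d again to each 2-form coefficient. The only possible 3-form in R^3 is dx ∧ dy ∧ dz, with coefficient
  ∂(coeff of dy∧dz)/∂x - ∂(coeff of dx∧dz)/∂y + ∂(coeff of dx∧dy)/∂z
  = ∂/∂x (3*y) - ∂/∂y (5*x - 6*z) + ∂/∂z (-2*y).
Each of these terms simplifies to sums of mixed partials that cancel in pairs. The result is 0 (by equality of mixed partials for smooth functions — Schwarz / Clairaut).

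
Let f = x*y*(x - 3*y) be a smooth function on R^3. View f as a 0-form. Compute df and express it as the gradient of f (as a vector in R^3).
df = (y*(2*x - 3*y)) dx + (x*(x - 6*y)) dy + (0) dz; grad f = (y*(2*x - 3*y), x*(x - 6*y), 0)

For a 0-form f, d f = (∂f/∂x) dx + (∂f/∂y) dy + (∂f/∂z) dz. The components of the vector representation are exactly the entries of grad f in Cartesian coordinates:
  ∂f/∂x = y*(2*x - 3*y)
  ∂f/∂y = x*(x - 6*y)
  ∂f/∂z = 0.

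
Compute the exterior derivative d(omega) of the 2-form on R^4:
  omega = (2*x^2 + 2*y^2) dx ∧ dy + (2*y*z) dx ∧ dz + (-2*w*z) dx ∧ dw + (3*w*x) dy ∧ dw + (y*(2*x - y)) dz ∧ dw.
d(omega) = (-2*z) dx ∧ dy ∧ dz + (2*w + 2*y) dx ∧ dz ∧ dw + (3*w) dx ∧ dy ∧ dw + (2*x - 2*y) dy ∧ dz ∧ dw

For a 2-form omega = sum_{i<j} g_{ij} dx_i ∧ dx_j, the exterior derivative is
  d(omega) = sum_{i<j} d(g_{ij}) ∧ dx_i ∧ dx_j = sum_{i<j, k} (∂g_{ij}/∂x_k) dx_k ∧ dx_i ∧ dx_j.
Expand each term, using dx_k ∧ dx_i ∧ dx_j = sgn(permutation) dx_{(a)} ∧ dx_{(b)} ∧ dx_{(c)} with (a < b < c) sorted:
  d(2*y*z) includes (∂/∂y)(2*y*z) dy = (2*z) dy, which multiplied by dx ∧ dz gives (-2*z) dx ∧ dy ∧ dz
  d(-2*w*z) includes (∂/∂z)(-2*w*z) dz = (-2*w) dz, which multiplied by dx ∧ dw gives (2*w) dx ∧ dz ∧ dw
  d(3*w*x) includes (∂/∂x)(3*w*x) dx = (3*w) dx, which multiplied by dy ∧ dw gives (3*w) dx ∧ dy ∧ dw
  d(y*(2*x - y)) includes (∂/∂x)(y*(2*x - y)) dx = (2*y) dx, which multiplied by dz ∧ dw gives (2*y) dx ∧ dz ∧ dw
  d(y*(2*x - y)) includes (∂/∂y)(y*(2*x - y)) dy = (2*x - 2*y) dy, which multiplied by dz ∧ dw gives (2*x - 2*y) dy ∧ dz ∧ dw
Collecting like 3-forms: d(omega) = (-2*z) dx ∧ dy ∧ dz + (2*w + 2*y) dx ∧ dz ∧ dw + (3*w) dx ∧ dy ∧ dw + (2*x - 2*y) dy ∧ dz ∧ dw.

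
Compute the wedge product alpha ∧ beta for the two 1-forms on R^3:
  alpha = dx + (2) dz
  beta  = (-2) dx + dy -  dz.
alpha ∧ beta = (1) dx ∧ dy + (3) dx ∧ dz + (-2) dy ∧ dz

Distribute the wedge, using dx_i ∧ dx_j = -dx_j ∧ dx_i and dx_i ∧ dx_i = 0. For each pair (i, j) with i < j, the coefficient of dx_i ∧ dx_j in alpha ∧ beta is (alpha_i * beta_j - alpha_j * beta_i). Collecting: alpha ∧ beta = (1) dx ∧ dy + (3) dx ∧ dz + (-2) dy ∧ dz.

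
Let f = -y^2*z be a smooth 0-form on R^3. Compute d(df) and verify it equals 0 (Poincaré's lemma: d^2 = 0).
d(df) = 0

Step 1: df = sum_i (∂f/∂x_i) dx_i = (0) dx + (-2*y*z) dy + (-y^2) dz.
Step 2: Apply d again. Using the 1-form formula, the coefficient of dx ∧ dy in d(df) is ∂^2 f/∂x ∂y - ∂^2 f/∂y ∂x = (0) - (0) = 0 (equality of mixed partials for smooth f).
Similarly for dx ∧ dz and dy ∧ dz — all coefficients vanish. So d(df) = 0.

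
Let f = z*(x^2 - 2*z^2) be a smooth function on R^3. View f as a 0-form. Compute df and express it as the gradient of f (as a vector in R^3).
df = (2*x*z) dx + (0) dy + (x^2 - 6*z^2) dz; grad f = (2*x*z, 0, x^2 - 6*z^2)

For a 0-form f, d f = (∂f/∂x) dx + (∂f/∂y) dy + (∂f/∂z) dz. The components of the vector representation are exactly the entries of grad f in Cartesian coordinates:
  ∂f/∂x = 2*x*z
  ∂f/∂y = 0
  ∂f/∂z = x^2 - 6*z^2.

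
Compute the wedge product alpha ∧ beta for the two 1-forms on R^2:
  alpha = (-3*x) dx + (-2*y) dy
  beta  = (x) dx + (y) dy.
alpha ∧ beta = (-x*y) dx ∧ dy

Distribute the wedge, using dx_i ∧ dx_j = -dx_j ∧ dx_i and dx_i ∧ dx_i = 0. For each pair (i, j) with i < j, the coefficient of dx_i ∧ dx_j in alpha ∧ beta is (alpha_i * beta_j - alpha_j * beta_i). Collecting: alpha ∧ beta = (-x*y) dx ∧ dy.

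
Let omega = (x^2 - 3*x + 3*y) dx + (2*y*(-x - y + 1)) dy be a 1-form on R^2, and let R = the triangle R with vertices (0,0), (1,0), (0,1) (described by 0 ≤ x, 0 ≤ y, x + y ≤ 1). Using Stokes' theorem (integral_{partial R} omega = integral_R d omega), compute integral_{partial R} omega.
integral_(partial R) omega = -11/6

Stokes: integral_partial_R omega = integral_R d omega with d omega = (∂Q/∂x - ∂P/∂y) dx ∧ dy.
  ∂Q/∂x = -2*y
  ∂P/∂y = 3
  integrand = ∂Q/∂x - ∂P/∂y = -2*y - 3.
Integrating over R: integral_0^1 integral_0^{1-x} (-2*y - 3) dy dx = -11/6.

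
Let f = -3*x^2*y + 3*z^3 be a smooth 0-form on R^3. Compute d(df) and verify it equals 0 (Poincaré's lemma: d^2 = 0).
d(df) = 0

Step 1: df = sum_i (∂f/∂x_i) dx_i = (-6*x*y) dx + (-3*x^2) dy + (9*z^2) dz.
Step 2: Apply d again. Using the 1-form formula, the coefficient of dx ∧ dy in d(df) is ∂^2 f/∂x ∂y - ∂^2 f/∂y ∂x = (-6*x) - (-6*x) = 0 (equality of mixed partials for smooth f).
Similarly for dx ∧ dz and dy ∧ dz — all coefficients vanish. So d(df) = 0.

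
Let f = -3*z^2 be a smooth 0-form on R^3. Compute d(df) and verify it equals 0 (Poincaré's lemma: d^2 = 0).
d(df) = 0

Step 1: df = sum_i (∂f/∂x_i) dx_i = (0) dx + (0) dy + (-6*z) dz.
Step 2: Apply d again. Using the 1-form formula, the coefficient of dx ∧ dy in d(df) is ∂^2 f/∂x ∂y - ∂^2 f/∂y ∂x = (0) - (0) = 0 (equality of mixed partials for smooth f).
Similarly for dx ∧ dz and dy ∧ dz — all coefficients vanish. So d(df) = 0.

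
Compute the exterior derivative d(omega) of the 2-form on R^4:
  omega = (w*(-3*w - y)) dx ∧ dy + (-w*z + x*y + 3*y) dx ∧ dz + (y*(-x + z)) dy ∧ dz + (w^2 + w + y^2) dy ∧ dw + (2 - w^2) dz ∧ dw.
d(omega) = (-6*w - y) dx ∧ dy ∧ dw + (-x - y - 3) dx ∧ dy ∧ dz + (-z) dx ∧ dz ∧ dw

For a 2-form omega = sum_{i<j} g_{ij} dx_i ∧ dx_j, the exterior derivative is
  d(omega) = sum_{i<j} d(g_{ij}) ∧ dx_i ∧ dx_j = sum_{i<j, k} (∂g_{ij}/∂x_k) dx_k ∧ dx_i ∧ dx_j.
Expand each term, using dx_k ∧ dx_i ∧ dx_j = sgn(permutation) dx_{(a)} ∧ dx_{(b)} ∧ dx_{(c)} with (a < b < c) sorted:
  d(w*(-3*w - y)) includes (∂/∂w)(w*(-3*w - y)) dw = (-6*w - y) dw, which multiplied by dx ∧ dy gives (-6*w - y) dx ∧ dy ∧ dw
  d(-w*z + x*y + 3*y) includes (∂/∂y)(-w*z + x*y + 3*y) dy = (x + 3) dy, which multiplied by dx ∧ dz gives (-x - 3) dx ∧ dy ∧ dz
  d(-w*z + x*y + 3*y) includes (∂/∂w)(-w*z + x*y + 3*y) dw = (-z) dw, which multiplied by dx ∧ dz gives (-z) dx ∧ dz ∧ dw
  d(y*(-x + z)) includes (∂/∂x)(y*(-x + z)) dx = (-y) dx, which multiplied by dy ∧ dz gives (-y) dx ∧ dy ∧ dz
Collecting like 3-forms: d(omega) = (-6*w - y) dx ∧ dy ∧ dw + (-x - y - 3) dx ∧ dy ∧ dz + (-z) dx ∧ dz ∧ dw.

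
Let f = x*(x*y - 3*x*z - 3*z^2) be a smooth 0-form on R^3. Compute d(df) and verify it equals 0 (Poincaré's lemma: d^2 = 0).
d(df) = 0

Step 1: df = sum_i (∂f/∂x_i) dx_i = (2*x*y - 6*x*z - 3*z^2) dx + (x^2) dy + (3*x*(-x - 2*z)) dz.
Step 2: Apply d again. Using the 1-form formula, the coefficient of dx ∧ dy in d(df) is ∂^2 f/∂x ∂y - ∂^2 f/∂y ∂x = (2*x) - (2*x) = 0 (equality of mixed partials for smooth f).
Similarly for dx ∧ dz and dy ∧ dz — all coefficients vanish. So d(df) = 0.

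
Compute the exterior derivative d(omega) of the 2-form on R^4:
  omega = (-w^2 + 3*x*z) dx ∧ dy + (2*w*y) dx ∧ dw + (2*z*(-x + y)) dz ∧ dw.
d(omega) = (3*x) dx ∧ dy ∧ dz + (-4*w) dx ∧ dy ∧ dw + (-2*z) dx ∧ dz ∧ dw + (2*z) dy ∧ dz ∧ dw

For a 2-form omega = sum_{i<j} g_{ij} dx_i ∧ dx_j, the exterior derivative is
  d(omega) = sum_{i<j} d(g_{ij}) ∧ dx_i ∧ dx_j = sum_{i<j, k} (∂g_{ij}/∂x_k) dx_k ∧ dx_i ∧ dx_j.
Expand each term, using dx_k ∧ dx_i ∧ dx_j = sgn(permutation) dx_{(a)} ∧ dx_{(b)} ∧ dx_{(c)} with (a < b < c) sorted:
  d(-w^2 + 3*x*z) includes (∂/∂z)(-w^2 + 3*x*z) dz = (3*x) dz, which multiplied by dx ∧ dy gives (3*x) dx ∧ dy ∧ dz
  d(-w^2 + 3*x*z) includes (∂/∂w)(-w^2 + 3*x*z) dw = (-2*w) dw, which multiplied by dx ∧ dy gives (-2*w) dx ∧ dy ∧ dw
  d(2*w*y) includes (∂/∂y)(2*w*y) dy = (2*w) dy, which multiplied by dx ∧ dw gives (-2*w) dx ∧ dy ∧ dw
  d(2*z*(-x + y)) includes (∂/∂x)(2*z*(-x + y)) dx = (-2*z) dx, which multiplied by dz ∧ dw gives (-2*z) dx ∧ dz ∧ dw
  d(2*z*(-x + y)) includes (∂/∂y)(2*z*(-x + y)) dy = (2*z) dy, which multiplied by dz ∧ dw gives (2*z) dy ∧ dz ∧ dw
Collecting like 3-forms: d(omega) = (3*x) dx ∧ dy ∧ dz + (-4*w) dx ∧ dy ∧ dw + (-2*z) dx ∧ dz ∧ dw + (2*z) dy ∧ dz ∧ dw.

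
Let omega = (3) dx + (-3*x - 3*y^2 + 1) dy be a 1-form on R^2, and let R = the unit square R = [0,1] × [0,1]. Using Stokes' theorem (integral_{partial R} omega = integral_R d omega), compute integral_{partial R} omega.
integral_(partial R) omega = -3

Stokes: integral_partial_R omega = integral_R d omega with d omega = (∂Q/∂x - ∂P/∂y) dx ∧ dy.
  ∂Q/∂x = -3
  ∂P/∂y = 0
  integrand = ∂Q/∂x - ∂P/∂y = -3.
Integrating over R: integral_0^1 integral_0^1 (-3) dx dy = -3.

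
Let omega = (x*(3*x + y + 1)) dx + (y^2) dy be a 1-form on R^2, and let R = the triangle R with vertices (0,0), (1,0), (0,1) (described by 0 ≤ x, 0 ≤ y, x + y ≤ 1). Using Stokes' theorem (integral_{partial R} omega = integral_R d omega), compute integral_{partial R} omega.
integral_(partial R) omega = -1/6

Stokes: integral_partial_R omega = integral_R d omega with d omega = (∂Q/∂x - ∂P/∂y) dx ∧ dy.
  ∂Q/∂x = 0
  ∂P/∂y = x
  integrand = ∂Q/∂x - ∂P/∂y = -x.
Integrating over R: integral_0^1 integral_0^{1-x} (-x) dy dx = -1/6.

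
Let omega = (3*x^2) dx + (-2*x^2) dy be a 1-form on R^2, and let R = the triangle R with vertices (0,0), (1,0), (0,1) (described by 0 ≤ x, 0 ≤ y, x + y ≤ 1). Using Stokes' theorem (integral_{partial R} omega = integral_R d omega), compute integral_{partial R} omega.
integral_(partial R) omega = -2/3

Stokes: integral_partial_R omega = integral_R d omega with d omega = (∂Q/∂x - ∂P/∂y) dx ∧ dy.
  ∂Q/∂x = -4*x
  ∂P/∂y = 0
  integrand = ∂Q/∂x - ∂P/∂y = -4*x.
Integrating over R: integral_0^1 integral_0^{1-x} (-4*x) dy dx = -2/3.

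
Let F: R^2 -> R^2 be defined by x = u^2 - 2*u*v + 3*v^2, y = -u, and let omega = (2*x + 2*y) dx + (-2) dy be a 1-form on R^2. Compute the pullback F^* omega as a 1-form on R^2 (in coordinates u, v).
F^* omega = (4*u^3 - 12*u^2*v - 4*u^2 + 20*u*v^2 + 4*u*v - 12*v^3 + 2) du + (-4*u^3 + 20*u^2*v + 4*u^2 - 36*u*v^2 - 12*u*v + 36*v^3) dv

Using F^*(f dg) = (f ∘ F) d(g ∘ F), substitute each coordinate x_i by F_i(u, v) in f_i, and replace dx_i by d F_i = (∂F_i/∂u) du + (∂F_i/∂v) dv.
  For the x component: f_1(F) = 2*u^2 - 4*u*v - 2*u + 6*v^2; d F_1 = (2*u - 2*v) du + (-2*u + 6*v) dv
  For the y component: f_2(F) = -2; d F_2 = (-1) du + (0) dv
Combining and collecting du, dv coefficients:
  coeff of du: 4*u^3 - 12*u^2*v - 4*u^2 + 20*u*v^2 + 4*u*v - 12*v^3 + 2
  coeff of dv: -4*u^3 + 20*u^2*v + 4*u^2 - 36*u*v^2 - 12*u*v + 36*v^3
F^* omega = (4*u^3 - 12*u^2*v - 4*u^2 + 20*u*v^2 + 4*u*v - 12*v^3 + 2) du + (-4*u^3 + 20*u^2*v + 4*u^2 - 36*u*v^2 - 12*u*v + 36*v^3) dv.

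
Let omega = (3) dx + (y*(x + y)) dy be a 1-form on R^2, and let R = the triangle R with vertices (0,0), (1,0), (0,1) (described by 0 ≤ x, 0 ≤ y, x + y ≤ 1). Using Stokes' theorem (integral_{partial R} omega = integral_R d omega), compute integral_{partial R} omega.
integral_(partial R) omega = 1/6

Stokes: integral_partial_R omega = integral_R d omega with d omega = (∂Q/∂x - ∂P/∂y) dx ∧ dy.
  ∂Q/∂x = y
  ∂P/∂y = 0
  integrand = ∂Q/∂x - ∂P/∂y = y.
Integrating over R: integral_0^1 integral_0^{1-x} (y) dy dx = 1/6.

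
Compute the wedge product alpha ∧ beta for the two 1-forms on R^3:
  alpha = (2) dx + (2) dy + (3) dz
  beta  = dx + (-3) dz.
alpha ∧ beta = (-9) dx ∧ dz + (-2) dx ∧ dy + (-6) dy ∧ dz

Distribute the wedge, using dx_i ∧ dx_j = -dx_j ∧ dx_i and dx_i ∧ dx_i = 0. For each pair (i, j) with i < j, the coefficient of dx_i ∧ dx_j in alpha ∧ beta is (alpha_i * beta_j - alpha_j * beta_i). Collecting: alpha ∧ beta = (-9) dx ∧ dz + (-2) dx ∧ dy + (-6) dy ∧ dz.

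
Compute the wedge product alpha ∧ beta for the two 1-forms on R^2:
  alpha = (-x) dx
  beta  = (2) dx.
alpha ∧ beta = 0

Distribute the wedge, using dx_i ∧ dx_j = -dx_j ∧ dx_i and dx_i ∧ dx_i = 0. For each pair (i, j) with i < j, the coefficient of dx_i ∧ dx_j in alpha ∧ beta is (alpha_i * beta_j - alpha_j * beta_i). Collecting: alpha ∧ beta = 0.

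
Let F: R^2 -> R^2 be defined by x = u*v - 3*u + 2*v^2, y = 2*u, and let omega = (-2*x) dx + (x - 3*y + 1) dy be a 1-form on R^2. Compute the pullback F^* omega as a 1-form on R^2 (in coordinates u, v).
F^* omega = (-2*u*v^2 + 14*u*v - 36*u - 4*v^3 + 16*v^2 + 2) du + (-2*u^2*v + 6*u^2 - 12*u*v^2 + 24*u*v - 16*v^3) dv

Using F^*(f dg) = (f ∘ F) d(g ∘ F), substitute each coordinate x_i by F_i(u, v) in f_i, and replace dx_i by d F_i = (∂F_i/∂u) du + (∂F_i/∂v) dv.
  For the x component: f_1(F) = -2*u*v + 6*u - 4*v^2; d F_1 = (v - 3) du + (u + 4*v) dv
  For the y component: f_2(F) = u*v - 9*u + 2*v^2 + 1; d F_2 = (2) du + (0) dv
Combining and collecting du, dv coefficients:
  coeff of du: -2*u*v^2 + 14*u*v - 36*u - 4*v^3 + 16*v^2 + 2
  coeff of dv: -2*u^2*v + 6*u^2 - 12*u*v^2 + 24*u*v - 16*v^3
F^* omega = (-2*u*v^2 + 14*u*v - 36*u - 4*v^3 + 16*v^2 + 2) du + (-2*u^2*v + 6*u^2 - 12*u*v^2 + 24*u*v - 16*v^3) dv.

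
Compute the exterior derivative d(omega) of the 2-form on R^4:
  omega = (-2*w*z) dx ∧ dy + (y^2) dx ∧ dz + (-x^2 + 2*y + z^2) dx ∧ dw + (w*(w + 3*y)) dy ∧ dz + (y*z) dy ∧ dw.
d(omega) = (-2*w - 2*y) dx ∧ dy ∧ dz + (-2*z - 2) dx ∧ dy ∧ dw + (-2*z) dx ∧ dz ∧ dw + (2*w + 2*y) dy ∧ dz ∧ dw

For a 2-form omega = sum_{i<j} g_{ij} dx_i ∧ dx_j, the exterior derivative is
  d(omega) = sum_{i<j} d(g_{ij}) ∧ dx_i ∧ dx_j = sum_{i<j, k} (∂g_{ij}/∂x_k) dx_k ∧ dx_i ∧ dx_j.
Expand each term, using dx_k ∧ dx_i ∧ dx_j = sgn(permutation) dx_{(a)} ∧ dx_{(b)} ∧ dx_{(c)} with (a < b < c) sorted:
  d(-2*w*z) includes (∂/∂z)(-2*w*z) dz = (-2*w) dz, which multiplied by dx ∧ dy gives (-2*w) dx ∧ dy ∧ dz
  d(-2*w*z) includes (∂/∂w)(-2*w*z) dw = (-2*z) dw, which multiplied by dx ∧ dy gives (-2*z) dx ∧ dy ∧ dw
  d(y^2) includes (∂/∂y)(y^2) dy = (2*y) dy, which multiplied by dx ∧ dz gives (-2*y) dx ∧ dy ∧ dz
  d(-x^2 + 2*y + z^2) includes (∂/∂y)(-x^2 + 2*y + z^2) dy = (2) dy, which multiplied by dx ∧ dw gives (-2) dx ∧ dy ∧ dw
  d(-x^2 + 2*y + z^2) includes (∂/∂z)(-x^2 + 2*y + z^2) dz = (2*z) dz, which multiplied by dx ∧ dw gives (-2*z) dx ∧ dz ∧ dw
  d(w*(w + 3*y)) includes (∂/∂w)(w*(w + 3*y)) dw = (2*w + 3*y) dw, which multiplied by dy ∧ dz gives (2*w + 3*y) dy ∧ dz ∧ dw
  d(y*z) includes (∂/∂z)(y*z) dz = (y) dz, which multiplied by dy ∧ dw gives (-y) dy ∧ dz ∧ dw
Collecting like 3-forms: d(omega) = (-2*w - 2*y) dx ∧ dy ∧ dz + (-2*z - 2) dx ∧ dy ∧ dw + (-2*z) dx ∧ dz ∧ dw + (2*w + 2*y) dy ∧ dz ∧ dw.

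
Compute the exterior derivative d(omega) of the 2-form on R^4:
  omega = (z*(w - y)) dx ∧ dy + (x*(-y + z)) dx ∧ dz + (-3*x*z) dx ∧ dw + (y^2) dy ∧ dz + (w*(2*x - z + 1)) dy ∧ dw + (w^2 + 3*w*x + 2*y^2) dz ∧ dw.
d(omega) = (w + x - y) dx ∧ dy ∧ dz + (2*w + z) dx ∧ dy ∧ dw + (3*w + 3*x) dx ∧ dz ∧ dw + (w + 4*y) dy ∧ dz ∧ dw

For a 2-form omega = sum_{i<j} g_{ij} dx_i ∧ dx_j, the exterior derivative is
  d(omega) = sum_{i<j} d(g_{ij}) ∧ dx_i ∧ dx_j = sum_{i<j, k} (∂g_{ij}/∂x_k) dx_k ∧ dx_i ∧ dx_j.
Expand each term, using dx_k ∧ dx_i ∧ dx_j = sgn(permutation) dx_{(a)} ∧ dx_{(b)} ∧ dx_{(c)} with (a < b < c) sorted:
  d(z*(w - y)) includes (∂/∂z)(z*(w - y)) dz = (w - y) dz, which multiplied by dx ∧ dy gives (w - y) dx ∧ dy ∧ dz
  d(z*(w - y)) includes (∂/∂w)(z*(w - y)) dw = (z) dw, which multiplied by dx ∧ dy gives (z) dx ∧ dy ∧ dw
  d(x*(-y + z)) includes (∂/∂y)(x*(-y + z)) dy = (-x) dy, which multiplied by dx ∧ dz gives (x) dx ∧ dy ∧ dz
  d(-3*x*z) includes (∂/∂z)(-3*x*z) dz = (-3*x) dz, which multiplied by dx ∧ dw gives (3*x) dx ∧ dz ∧ dw
  d(w*(2*x - z + 1)) includes (∂/∂x)(w*(2*x - z + 1)) dx = (2*w) dx, which multiplied by dy ∧ dw gives (2*w) dx ∧ dy ∧ dw
  d(w*(2*x - z + 1)) includes (∂/∂z)(w*(2*x - z + 1)) dz = (-w) dz, which multiplied by dy ∧ dw gives (w) dy ∧ dz ∧ dw
  d(w^2 + 3*w*x + 2*y^2) includes (∂/∂x)(w^2 + 3*w*x + 2*y^2) dx = (3*w) dx, which multiplied by dz ∧ dw gives (3*w) dx ∧ dz ∧ dw
  d(w^2 + 3*w*x + 2*y^2) includes (∂/∂y)(w^2 + 3*w*x + 2*y^2) dy = (4*y) dy, which multiplied by dz ∧ dw gives (4*y) dy ∧ dz ∧ dw
Collecting like 3-forms: d(omega) = (w + x - y) dx ∧ dy ∧ dz + (2*w + z) dx ∧ dy ∧ dw + (3*w + 3*x) dx ∧ dz ∧ dw + (w + 4*y) dy ∧ dz ∧ dw.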